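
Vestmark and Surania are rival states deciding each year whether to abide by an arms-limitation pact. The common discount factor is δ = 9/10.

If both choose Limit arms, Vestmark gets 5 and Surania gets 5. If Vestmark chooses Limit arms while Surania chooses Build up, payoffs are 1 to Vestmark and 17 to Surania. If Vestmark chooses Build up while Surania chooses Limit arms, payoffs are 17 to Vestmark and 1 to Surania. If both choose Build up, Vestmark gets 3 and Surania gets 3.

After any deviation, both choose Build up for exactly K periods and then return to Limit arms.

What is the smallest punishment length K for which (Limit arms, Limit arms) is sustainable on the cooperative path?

No profitable deviation requires (5−3)(δ+…+δ^K) ≥ 17−5, i.e. δ+…+δ^K ≥ 6 ≈ 6.0000.
With δ = 9/10, the partial sums are K=1: 0.9000, K=2: 1.7100, …, K=9: 5.5132, K=10: 5.8619, K=11: 6.1757.
K = 11 is the first length at which the sum reaches 6.0000.

11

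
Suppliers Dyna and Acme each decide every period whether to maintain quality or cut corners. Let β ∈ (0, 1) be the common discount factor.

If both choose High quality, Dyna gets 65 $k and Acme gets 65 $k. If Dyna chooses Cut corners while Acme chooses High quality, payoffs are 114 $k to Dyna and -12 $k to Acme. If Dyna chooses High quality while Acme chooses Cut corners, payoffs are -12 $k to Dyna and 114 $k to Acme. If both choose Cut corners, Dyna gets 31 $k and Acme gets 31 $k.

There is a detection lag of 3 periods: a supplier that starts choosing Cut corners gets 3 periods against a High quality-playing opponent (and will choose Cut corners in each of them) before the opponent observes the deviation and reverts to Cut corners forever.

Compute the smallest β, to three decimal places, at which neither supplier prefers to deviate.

0.839

The best deviation is to choose Cut corners for all 3 undetected periods, earning 114 each, then 31 forever once detected.
Deviation value: 114(1−β^3)/(1−β) + 31β^3/(1−β); cooperation value: 65/(1−β).
IC: 65 ≥ 114(1−β^3) + 31β^3 = 114 − 83β^3.
So β^3 ≥ 49/83, giving β ≥ (49/83)^(1/3) ≈ 0.839.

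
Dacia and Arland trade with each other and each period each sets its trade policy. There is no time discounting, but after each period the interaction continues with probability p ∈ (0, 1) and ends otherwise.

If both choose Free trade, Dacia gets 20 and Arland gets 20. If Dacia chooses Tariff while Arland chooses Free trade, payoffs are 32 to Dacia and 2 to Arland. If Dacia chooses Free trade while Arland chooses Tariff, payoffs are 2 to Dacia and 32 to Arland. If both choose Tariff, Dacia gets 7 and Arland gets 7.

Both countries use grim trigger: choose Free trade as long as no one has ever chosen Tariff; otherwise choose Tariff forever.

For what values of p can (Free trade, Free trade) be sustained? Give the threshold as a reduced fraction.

12/25

With no time discounting, the continuation probability p plays the role of the discount factor.
Grim-trigger IC: 20/(1−p) ≥ 32 + 7p/(1−p) ⇒ p ≥ (32−20)/(32−7) = 12/25.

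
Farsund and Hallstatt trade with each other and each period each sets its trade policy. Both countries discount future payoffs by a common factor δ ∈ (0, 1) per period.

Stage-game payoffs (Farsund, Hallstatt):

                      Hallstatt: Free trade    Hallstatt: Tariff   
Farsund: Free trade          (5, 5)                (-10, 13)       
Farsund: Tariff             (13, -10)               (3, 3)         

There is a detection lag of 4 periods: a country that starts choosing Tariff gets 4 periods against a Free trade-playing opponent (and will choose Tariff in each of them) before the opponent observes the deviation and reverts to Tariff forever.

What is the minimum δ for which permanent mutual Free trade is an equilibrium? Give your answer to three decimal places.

The best deviation is to choose Tariff for all 4 undetected periods, earning 13 each, then 3 forever once detected.
Deviation value: 13(1−δ^4)/(1−δ) + 3δ^4/(1−δ); cooperation value: 5/(1−δ).
IC: 5 ≥ 13(1−δ^4) + 3δ^4 = 13 − 10δ^4.
So δ^4 ≥ 8/10 = 4/5, giving δ ≥ (4/5)^(1/4) ≈ 0.946.

0.946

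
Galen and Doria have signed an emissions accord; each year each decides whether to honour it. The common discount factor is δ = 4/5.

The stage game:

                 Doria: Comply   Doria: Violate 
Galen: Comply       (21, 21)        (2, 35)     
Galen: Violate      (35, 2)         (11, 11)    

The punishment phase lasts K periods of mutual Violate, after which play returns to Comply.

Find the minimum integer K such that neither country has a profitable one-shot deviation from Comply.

2

IC: δ(1−δ^K)/(1−δ) ≥ (35−21)/(21−11) = 7/5.
With δ = 4/5: need 1 − δ^K ≥ 7/5·(1−4/5)/(4/5), i.e. δ^K ≤ 0.6500.
Since (4/5)^1 = 0.8000 and (4/5)^2 = 0.6400, the smallest such K is 2.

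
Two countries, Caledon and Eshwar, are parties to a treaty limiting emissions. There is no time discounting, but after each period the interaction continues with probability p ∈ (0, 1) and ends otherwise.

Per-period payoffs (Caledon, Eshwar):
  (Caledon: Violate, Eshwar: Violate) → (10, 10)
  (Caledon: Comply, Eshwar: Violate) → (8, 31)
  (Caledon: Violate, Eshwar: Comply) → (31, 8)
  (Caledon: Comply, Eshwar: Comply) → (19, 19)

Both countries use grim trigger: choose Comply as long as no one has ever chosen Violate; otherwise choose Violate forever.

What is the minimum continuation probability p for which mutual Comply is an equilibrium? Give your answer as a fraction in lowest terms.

Expected cooperation value is 19 + p·19 + p²·19 + … = 19/(1−p); deviation gives 31 + p·10/(1−p).
19 ≥ 31(1−p) + 10p ⇒ 21p ≥ 12 ⇒ p ≥ 12/21 = 4/7.

4/7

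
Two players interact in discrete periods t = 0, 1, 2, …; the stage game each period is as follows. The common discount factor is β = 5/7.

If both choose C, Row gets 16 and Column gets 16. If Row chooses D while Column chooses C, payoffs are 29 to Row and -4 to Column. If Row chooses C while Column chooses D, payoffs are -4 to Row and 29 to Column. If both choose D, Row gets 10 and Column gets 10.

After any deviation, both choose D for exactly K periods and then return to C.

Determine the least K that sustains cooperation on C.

6

No profitable deviation requires (16−10)(β+…+β^K) ≥ 29−16, i.e. β+…+β^K ≥ 13/6 ≈ 2.1667.
With β = 5/7, the partial sums are K=1: 0.7143, K=2: 1.2245, K=3: 1.5889, K=4: 1.8492, K=5: 2.0352, K=6: 2.1680.
K = 6 is the first length at which the sum reaches 2.1667.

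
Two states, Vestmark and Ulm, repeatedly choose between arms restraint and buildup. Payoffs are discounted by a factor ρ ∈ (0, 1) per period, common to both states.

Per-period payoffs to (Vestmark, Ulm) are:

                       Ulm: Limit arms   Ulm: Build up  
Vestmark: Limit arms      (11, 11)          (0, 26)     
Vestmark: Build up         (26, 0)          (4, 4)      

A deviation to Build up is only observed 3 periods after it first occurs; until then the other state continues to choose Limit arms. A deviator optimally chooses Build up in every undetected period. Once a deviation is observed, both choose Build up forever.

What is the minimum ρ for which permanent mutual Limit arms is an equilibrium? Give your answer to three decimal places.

0.880

Deviating for the 3 undetected periods gains 26−11 = 15 per period over cooperation, then loses 11−4 = 7 per period forever once punishment starts.
Gain: 15(1 + ρ + … + ρ^2); loss: 7·ρ^3/(1−ρ).
No profitable deviation ⇔ 15(1−ρ^3) ≤ 7·ρ^3, i.e. ρ^3 ≥ 15/(15+7) = 15/22.
Hence ρ ≥ (15/22)^(1/3) ≈ 0.880.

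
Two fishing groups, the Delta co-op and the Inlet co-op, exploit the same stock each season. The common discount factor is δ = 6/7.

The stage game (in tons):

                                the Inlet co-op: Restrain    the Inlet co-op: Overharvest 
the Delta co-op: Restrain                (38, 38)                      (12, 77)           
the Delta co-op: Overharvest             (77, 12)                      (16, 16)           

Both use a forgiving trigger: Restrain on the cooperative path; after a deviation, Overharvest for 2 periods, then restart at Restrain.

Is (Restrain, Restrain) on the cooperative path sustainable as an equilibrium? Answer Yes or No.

No

Comparing payoff streams over the 3 periods until play realigns: cooperate → 38(1+δ+…+δ^2); deviate → 77 + 16(δ+…+δ^2).
Cooperation is sustained iff (38−16)(δ+…+δ^2) ≥ 77−38.
δ+…+δ^2 = 6/7·(1−(6/7)^2)/(1−6/7) = 1.5918, and (77−38)/(38−16) = 1.7727.
1.5918 < 1.7727, so cooperation is not sustainable.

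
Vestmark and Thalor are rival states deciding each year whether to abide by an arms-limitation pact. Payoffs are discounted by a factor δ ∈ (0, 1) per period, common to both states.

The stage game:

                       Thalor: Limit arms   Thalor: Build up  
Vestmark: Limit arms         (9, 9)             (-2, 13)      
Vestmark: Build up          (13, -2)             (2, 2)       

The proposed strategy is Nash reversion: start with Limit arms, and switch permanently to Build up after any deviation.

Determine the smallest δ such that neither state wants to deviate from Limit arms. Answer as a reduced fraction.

One-period gain from deviating is 13 − 9 = 4. The loss is 9 − 2 = 7 in every subsequent period, with present value 7·δ/(1−δ).
Deviation is unprofitable when 7·δ/(1−δ) ≥ 4, i.e. δ/(1−δ) ≥ 4/7.
Equivalently δ ≥ 4/(4+7) = 4/11.

4/11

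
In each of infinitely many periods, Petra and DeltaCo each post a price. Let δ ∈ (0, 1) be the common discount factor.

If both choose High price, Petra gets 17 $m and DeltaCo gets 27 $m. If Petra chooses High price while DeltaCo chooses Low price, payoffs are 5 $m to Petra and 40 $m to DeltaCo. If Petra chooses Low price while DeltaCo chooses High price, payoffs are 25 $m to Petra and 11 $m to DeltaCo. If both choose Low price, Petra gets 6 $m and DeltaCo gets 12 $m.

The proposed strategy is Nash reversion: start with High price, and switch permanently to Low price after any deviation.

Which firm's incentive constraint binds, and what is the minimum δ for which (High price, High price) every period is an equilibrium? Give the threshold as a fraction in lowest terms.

For Petra: deviation gain 25−17 = 8, per-period punishment loss 17−6 = 11. IC gives δ ≥ 8/19.
For DeltaCo: gain 13, loss 15 per period, so δ ≥ 13/28.
The tighter constraint is DeltaCo's, so cooperation needs δ ≥ 13/28.

DeltaCo; δ ≥ 13/28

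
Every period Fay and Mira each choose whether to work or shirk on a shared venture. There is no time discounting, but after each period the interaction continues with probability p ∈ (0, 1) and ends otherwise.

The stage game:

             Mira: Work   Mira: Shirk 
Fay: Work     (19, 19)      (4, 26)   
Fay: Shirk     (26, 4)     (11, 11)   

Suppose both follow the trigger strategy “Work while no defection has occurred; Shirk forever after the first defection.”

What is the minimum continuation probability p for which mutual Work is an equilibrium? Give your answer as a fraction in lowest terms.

7/15

Expected cooperation value is 19 + p·19 + p²·19 + … = 19/(1−p); deviation gives 26 + p·11/(1−p).
19 ≥ 26(1−p) + 11p ⇒ 15p ≥ 7 ⇒ p ≥ 7/15.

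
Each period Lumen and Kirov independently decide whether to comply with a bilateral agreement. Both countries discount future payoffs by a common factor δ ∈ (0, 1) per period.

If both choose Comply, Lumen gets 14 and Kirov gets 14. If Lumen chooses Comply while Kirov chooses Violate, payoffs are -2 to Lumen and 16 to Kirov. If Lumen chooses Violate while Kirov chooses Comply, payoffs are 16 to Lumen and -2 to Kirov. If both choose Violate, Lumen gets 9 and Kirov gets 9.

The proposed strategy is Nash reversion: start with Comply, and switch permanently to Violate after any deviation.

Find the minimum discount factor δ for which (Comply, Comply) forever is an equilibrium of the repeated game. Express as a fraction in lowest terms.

2/7

14/(1−δ) ≥ 16 + 9δ/(1−δ)
14 ≥ 16 − 7δ
δ ≥ 2/7.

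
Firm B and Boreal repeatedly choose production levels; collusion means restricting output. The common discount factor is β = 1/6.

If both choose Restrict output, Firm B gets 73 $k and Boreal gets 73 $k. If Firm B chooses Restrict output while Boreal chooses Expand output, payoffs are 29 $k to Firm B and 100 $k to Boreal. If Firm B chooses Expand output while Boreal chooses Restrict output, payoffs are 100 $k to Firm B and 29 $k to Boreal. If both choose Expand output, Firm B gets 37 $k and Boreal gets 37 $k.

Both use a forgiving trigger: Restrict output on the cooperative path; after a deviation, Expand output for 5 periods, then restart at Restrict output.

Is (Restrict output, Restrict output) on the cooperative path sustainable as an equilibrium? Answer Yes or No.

IC: β+…+β^5 ≥ (100−73)/(73−37) = 3/4.
At β = 1/6: partial sum = 0.2000 < 0.7500. Cooperation not sustainable.

No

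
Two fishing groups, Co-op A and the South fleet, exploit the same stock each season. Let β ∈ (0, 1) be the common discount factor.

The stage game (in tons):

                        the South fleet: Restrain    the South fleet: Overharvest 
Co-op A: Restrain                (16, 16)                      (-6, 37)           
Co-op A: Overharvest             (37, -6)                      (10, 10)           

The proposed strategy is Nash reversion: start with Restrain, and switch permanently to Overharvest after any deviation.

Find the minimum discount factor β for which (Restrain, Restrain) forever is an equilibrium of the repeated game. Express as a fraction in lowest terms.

One-period gain from deviating is 37 − 16 = 21. The loss is 16 − 10 = 6 in every subsequent period, with present value 6·β/(1−β).
Deviation is unprofitable when 6·β/(1−β) ≥ 21, i.e. β/(1−β) ≥ 7/2.
Equivalently β ≥ 21/(21+6) = 7/9.

7/9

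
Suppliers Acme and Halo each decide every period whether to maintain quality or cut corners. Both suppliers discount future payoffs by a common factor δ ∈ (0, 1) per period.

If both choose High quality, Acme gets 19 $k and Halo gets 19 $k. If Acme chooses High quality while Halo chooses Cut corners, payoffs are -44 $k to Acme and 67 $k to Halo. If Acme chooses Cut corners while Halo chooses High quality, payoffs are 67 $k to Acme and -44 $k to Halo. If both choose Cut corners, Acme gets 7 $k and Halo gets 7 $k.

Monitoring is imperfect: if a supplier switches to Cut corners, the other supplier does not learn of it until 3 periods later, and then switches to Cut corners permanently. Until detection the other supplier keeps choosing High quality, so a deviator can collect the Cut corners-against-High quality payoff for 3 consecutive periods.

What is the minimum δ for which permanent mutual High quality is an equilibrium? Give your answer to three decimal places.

The best deviation is to choose Cut corners for all 3 undetected periods, earning 67 each, then 7 forever once detected.
Deviation value: 67(1−δ^3)/(1−δ) + 7δ^3/(1−δ); cooperation value: 19/(1−δ).
IC: 19 ≥ 67(1−δ^3) + 7δ^3 = 67 − 60δ^3.
So δ^3 ≥ 48/60 = 4/5, giving δ ≥ (4/5)^(1/3) ≈ 0.928.

0.928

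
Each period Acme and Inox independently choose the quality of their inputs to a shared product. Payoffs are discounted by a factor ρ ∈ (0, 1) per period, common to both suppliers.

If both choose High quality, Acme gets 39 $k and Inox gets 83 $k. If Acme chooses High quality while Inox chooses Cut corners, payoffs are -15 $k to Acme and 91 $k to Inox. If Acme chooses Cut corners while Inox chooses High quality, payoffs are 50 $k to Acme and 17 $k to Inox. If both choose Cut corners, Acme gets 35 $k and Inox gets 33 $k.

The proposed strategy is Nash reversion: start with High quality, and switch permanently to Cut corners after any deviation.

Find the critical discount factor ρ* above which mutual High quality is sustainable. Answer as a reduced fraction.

Acme's threshold: (50−39)/(50−35) = 11/15.
Inox's threshold: (91−83)/(91−33) = 4/29.
11/15 > 4/29, so Acme binds and ρ* = 11/15.

11/15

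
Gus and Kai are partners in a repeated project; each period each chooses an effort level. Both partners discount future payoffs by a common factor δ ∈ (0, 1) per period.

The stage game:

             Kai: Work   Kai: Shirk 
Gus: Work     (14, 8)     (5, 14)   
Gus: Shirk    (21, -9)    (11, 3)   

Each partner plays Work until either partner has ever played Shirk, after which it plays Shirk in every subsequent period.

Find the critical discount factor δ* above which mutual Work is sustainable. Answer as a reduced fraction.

7/10

Gus's threshold: (21−14)/(21−11) = 7/10.
Kai's threshold: (14−8)/(14−3) = 6/11.
7/10 > 6/11, so Gus binds and δ* = 7/10.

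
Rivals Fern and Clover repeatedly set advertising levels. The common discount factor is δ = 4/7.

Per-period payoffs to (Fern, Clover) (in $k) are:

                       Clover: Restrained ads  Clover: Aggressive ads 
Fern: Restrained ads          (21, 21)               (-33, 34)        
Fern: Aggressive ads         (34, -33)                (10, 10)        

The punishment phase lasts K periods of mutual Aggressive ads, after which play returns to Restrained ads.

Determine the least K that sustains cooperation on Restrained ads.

4

IC: δ(1−δ^K)/(1−δ) ≥ (34−21)/(21−10) = 13/11.
With δ = 4/7: need 1 − δ^K ≥ 13/11·(1−4/7)/(4/7), i.e. δ^K ≤ 0.1136.
Since (4/7)^3 = 0.1866 and (4/7)^4 = 0.1066, the smallest such K is 4.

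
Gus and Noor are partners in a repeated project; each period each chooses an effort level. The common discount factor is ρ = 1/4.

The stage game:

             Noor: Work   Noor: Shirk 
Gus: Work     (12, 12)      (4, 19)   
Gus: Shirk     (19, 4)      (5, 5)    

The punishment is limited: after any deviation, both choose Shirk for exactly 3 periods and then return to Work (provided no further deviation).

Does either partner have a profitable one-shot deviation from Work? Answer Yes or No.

Yes

IC: ρ+…+ρ^3 ≥ (19−12)/(12−5) = 1.
At ρ = 1/4: partial sum = 0.3281 < 1.0000. Cooperation not sustainable.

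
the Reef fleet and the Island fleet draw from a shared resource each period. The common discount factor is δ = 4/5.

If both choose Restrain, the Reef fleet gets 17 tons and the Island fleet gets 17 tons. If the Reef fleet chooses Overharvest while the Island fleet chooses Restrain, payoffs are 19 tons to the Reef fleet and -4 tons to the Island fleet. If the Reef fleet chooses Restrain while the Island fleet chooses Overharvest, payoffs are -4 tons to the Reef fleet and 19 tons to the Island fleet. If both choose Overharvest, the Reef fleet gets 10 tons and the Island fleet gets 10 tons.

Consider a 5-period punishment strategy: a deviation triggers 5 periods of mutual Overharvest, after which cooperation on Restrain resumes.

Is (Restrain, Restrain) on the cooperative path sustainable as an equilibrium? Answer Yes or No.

Yes

A one-shot deviation gives 19 now, then 10 for 5 periods, then back to 17.
Gain from deviating: (19−17) today; loss: (17−10) in each of the next 5 periods.
No-deviation condition: (17−10)(δ+…+δ^5) ≥ 19−17, i.e. δ+…+δ^5 ≥ 2/7.
At δ = 4/5: δ+…+δ^5 = 2.6893 ≥ 0.2857.
So cooperation is sustainable.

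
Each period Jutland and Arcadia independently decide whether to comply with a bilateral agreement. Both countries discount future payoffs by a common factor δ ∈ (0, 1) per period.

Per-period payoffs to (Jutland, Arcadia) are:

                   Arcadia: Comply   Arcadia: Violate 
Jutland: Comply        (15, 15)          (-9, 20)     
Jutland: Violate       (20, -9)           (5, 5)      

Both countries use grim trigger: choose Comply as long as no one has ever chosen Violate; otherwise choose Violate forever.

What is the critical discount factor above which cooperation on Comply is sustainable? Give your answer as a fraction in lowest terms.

1/3

Under grim trigger the critical discount factor is (T−C)/(T−P) with T = 20, C = 15, P = 5.
δ* = (20−15)/(20−5) = 5/15 = 1/3.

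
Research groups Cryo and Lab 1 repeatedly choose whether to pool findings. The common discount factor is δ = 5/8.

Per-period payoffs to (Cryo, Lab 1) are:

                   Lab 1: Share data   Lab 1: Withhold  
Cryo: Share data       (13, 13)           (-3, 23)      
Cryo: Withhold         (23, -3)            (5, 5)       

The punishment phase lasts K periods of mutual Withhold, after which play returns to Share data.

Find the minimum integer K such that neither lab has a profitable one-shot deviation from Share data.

Need Σ_{k=1}^{K} δ^k ≥ (23−13)/(13−5) = 1.2500 at δ = 5/8.
At K = 2 the sum is 1.0156 < 1.2500; at K = 3 it is 1.2598 ≥ 1.2500.
So the minimum punishment length is K = 3.

3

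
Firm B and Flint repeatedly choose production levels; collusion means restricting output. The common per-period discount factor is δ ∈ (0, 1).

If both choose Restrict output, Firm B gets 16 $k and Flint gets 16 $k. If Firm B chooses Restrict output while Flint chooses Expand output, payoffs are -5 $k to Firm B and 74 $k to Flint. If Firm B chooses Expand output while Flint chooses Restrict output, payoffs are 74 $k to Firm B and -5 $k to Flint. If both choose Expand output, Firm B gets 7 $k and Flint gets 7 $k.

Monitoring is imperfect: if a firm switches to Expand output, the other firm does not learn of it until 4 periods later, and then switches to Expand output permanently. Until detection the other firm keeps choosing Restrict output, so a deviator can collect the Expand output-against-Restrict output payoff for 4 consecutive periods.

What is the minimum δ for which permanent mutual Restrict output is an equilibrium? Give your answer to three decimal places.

The best deviation is to choose Expand output for all 4 undetected periods, earning 74 each, then 7 forever once detected.
Deviation value: 74(1−δ^4)/(1−δ) + 7δ^4/(1−δ); cooperation value: 16/(1−δ).
IC: 16 ≥ 74(1−δ^4) + 7δ^4 = 74 − 67δ^4.
So δ^4 ≥ 58/67, giving δ ≥ (58/67)^(1/4) ≈ 0.965.

0.965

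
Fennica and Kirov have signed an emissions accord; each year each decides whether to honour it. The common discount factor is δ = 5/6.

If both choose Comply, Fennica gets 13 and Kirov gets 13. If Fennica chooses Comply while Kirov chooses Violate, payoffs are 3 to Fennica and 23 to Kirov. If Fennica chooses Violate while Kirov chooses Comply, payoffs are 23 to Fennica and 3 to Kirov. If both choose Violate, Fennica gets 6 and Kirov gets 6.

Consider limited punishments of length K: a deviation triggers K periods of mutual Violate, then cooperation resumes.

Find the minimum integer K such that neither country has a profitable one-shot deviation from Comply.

No profitable deviation requires (13−6)(δ+…+δ^K) ≥ 23−13, i.e. δ+…+δ^K ≥ 10/7 ≈ 1.4286.
With δ = 5/6, the partial sums are K=1: 0.8333, K=2: 1.5278.
K = 2 is the first length at which the sum reaches 1.4286.

2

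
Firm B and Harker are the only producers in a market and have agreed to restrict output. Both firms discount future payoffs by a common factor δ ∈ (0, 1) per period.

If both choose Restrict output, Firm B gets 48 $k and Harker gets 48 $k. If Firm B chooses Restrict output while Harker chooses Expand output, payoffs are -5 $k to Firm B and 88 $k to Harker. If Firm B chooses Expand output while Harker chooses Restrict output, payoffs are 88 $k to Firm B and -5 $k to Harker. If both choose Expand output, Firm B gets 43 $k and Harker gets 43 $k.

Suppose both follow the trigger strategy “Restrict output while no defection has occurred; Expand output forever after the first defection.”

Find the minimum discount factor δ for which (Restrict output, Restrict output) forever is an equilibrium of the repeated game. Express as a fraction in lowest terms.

8/9

48/(1−δ) ≥ 88 + 43δ/(1−δ)
48 ≥ 88 − 45δ
δ ≥ 40/45 = 8/9.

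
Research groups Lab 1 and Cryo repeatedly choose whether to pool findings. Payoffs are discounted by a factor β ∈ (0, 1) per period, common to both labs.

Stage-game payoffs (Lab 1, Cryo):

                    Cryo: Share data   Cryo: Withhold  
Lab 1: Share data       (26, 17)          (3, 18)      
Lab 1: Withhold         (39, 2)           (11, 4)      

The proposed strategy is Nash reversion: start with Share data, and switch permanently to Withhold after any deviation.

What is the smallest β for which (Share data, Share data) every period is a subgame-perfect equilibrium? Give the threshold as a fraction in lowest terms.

For Lab 1: deviation gain 39−26 = 13, per-period punishment loss 26−11 = 15. IC gives β ≥ 13/28.
For Cryo: gain 1, loss 13 per period, so β ≥ 1/14.
The tighter constraint is Lab 1's, so cooperation needs β ≥ 13/28.

13/28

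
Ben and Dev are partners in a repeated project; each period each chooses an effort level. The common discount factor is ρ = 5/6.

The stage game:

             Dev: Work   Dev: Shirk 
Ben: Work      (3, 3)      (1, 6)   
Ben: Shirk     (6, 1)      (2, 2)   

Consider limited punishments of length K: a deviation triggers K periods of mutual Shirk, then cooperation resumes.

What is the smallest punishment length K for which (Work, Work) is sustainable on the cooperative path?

No profitable deviation requires (3−2)(ρ+…+ρ^K) ≥ 6−3, i.e. ρ+…+ρ^K ≥ 3 ≈ 3.0000.
With ρ = 5/6, the partial sums are K=1: 0.8333, K=2: 1.5278, K=3: 2.1065, K=4: 2.5887, K=5: 2.9906, K=6: 3.3255.
K = 6 is the first length at which the sum reaches 3.0000.

6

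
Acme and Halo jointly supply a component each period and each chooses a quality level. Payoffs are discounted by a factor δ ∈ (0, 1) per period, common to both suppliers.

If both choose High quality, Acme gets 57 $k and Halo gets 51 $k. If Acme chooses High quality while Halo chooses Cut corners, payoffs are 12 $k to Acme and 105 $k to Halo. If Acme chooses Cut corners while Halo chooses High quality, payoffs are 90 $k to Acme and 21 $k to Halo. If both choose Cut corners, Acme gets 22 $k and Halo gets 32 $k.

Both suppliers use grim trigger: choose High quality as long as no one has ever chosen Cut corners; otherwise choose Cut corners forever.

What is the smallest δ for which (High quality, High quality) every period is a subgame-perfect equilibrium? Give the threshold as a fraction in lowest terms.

Acme's threshold: (90−57)/(90−22) = 33/68.
Halo's threshold: (105−51)/(105−32) = 54/73.
33/68 < 54/73, so Halo binds and δ* = 54/73.

54/73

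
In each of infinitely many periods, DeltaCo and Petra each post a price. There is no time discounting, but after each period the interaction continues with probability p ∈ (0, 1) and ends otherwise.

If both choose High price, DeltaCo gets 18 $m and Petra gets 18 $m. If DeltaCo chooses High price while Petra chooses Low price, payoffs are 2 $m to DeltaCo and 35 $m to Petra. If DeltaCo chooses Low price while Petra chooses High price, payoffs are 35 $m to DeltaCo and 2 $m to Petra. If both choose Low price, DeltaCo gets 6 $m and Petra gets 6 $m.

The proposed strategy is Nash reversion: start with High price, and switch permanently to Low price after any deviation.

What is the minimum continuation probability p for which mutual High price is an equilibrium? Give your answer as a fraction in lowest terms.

17/29

With no time discounting, the continuation probability p plays the role of the discount factor.
Grim-trigger IC: 18/(1−p) ≥ 35 + 6p/(1−p) ⇒ p ≥ (35−18)/(35−6) = 17/29.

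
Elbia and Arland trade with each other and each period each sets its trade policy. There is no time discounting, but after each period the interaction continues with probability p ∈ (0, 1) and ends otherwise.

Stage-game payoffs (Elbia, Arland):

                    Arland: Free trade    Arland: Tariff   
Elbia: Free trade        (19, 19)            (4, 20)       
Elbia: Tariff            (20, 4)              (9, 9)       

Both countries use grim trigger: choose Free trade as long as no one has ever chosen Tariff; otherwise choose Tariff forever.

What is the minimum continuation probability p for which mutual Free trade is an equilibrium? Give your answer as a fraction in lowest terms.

1/11

Expected cooperation value is 19 + p·19 + p²·19 + … = 19/(1−p); deviation gives 20 + p·9/(1−p).
19 ≥ 20(1−p) + 9p ⇒ 11p ≥ 1 ⇒ p ≥ 1/11.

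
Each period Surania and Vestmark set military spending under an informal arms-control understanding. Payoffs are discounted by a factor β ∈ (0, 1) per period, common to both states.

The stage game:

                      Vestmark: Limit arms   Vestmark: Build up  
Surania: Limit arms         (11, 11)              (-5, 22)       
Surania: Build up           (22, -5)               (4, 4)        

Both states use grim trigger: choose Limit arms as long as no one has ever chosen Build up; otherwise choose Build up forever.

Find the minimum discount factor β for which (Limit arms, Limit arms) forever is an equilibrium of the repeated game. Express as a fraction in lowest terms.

11/18

Under grim trigger the critical discount factor is (T−C)/(T−P) with T = 22, C = 11, P = 4.
β* = (22−11)/(22−4) = 11/18.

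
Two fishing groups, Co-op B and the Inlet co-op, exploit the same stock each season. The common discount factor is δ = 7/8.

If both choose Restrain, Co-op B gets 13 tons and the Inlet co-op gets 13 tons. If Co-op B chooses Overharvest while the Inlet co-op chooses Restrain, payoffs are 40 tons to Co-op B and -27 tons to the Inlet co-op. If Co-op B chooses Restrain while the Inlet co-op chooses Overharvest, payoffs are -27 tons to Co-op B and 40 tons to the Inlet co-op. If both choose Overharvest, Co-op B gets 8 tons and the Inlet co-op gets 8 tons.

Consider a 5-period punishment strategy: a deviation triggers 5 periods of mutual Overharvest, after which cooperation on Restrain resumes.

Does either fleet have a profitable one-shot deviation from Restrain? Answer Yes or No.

IC: δ+…+δ^5 ≥ (40−13)/(13−8) = 27/5.
At δ = 7/8: partial sum = 3.4096 < 5.4000. Cooperation not sustainable.

Yes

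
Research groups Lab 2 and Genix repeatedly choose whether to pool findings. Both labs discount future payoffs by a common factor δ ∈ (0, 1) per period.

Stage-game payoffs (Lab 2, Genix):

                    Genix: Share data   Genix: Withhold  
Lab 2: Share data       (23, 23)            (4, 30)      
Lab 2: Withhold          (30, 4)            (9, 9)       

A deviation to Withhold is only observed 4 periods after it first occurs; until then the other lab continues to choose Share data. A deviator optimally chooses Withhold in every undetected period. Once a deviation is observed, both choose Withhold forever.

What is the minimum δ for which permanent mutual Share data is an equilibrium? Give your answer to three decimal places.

Deviating for the 4 undetected periods gains 30−23 = 7 per period over cooperation, then loses 23−9 = 14 per period forever once punishment starts.
Gain: 7(1 + δ + … + δ^3); loss: 14·δ^4/(1−δ).
No profitable deviation ⇔ 7(1−δ^4) ≤ 14·δ^4, i.e. δ^4 ≥ 7/(7+14) = 1/3.
Hence δ ≥ (1/3)^(1/4) ≈ 0.760.

0.760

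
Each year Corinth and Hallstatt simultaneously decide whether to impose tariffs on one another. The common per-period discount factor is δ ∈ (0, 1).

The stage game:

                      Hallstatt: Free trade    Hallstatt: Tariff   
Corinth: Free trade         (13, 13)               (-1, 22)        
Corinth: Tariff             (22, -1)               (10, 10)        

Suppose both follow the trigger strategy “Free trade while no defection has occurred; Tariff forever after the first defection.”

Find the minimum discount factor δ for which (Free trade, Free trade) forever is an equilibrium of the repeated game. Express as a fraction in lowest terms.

3/4

13/(1−δ) ≥ 22 + 10δ/(1−δ)
13 ≥ 22 − 12δ
δ ≥ 9/12 = 3/4.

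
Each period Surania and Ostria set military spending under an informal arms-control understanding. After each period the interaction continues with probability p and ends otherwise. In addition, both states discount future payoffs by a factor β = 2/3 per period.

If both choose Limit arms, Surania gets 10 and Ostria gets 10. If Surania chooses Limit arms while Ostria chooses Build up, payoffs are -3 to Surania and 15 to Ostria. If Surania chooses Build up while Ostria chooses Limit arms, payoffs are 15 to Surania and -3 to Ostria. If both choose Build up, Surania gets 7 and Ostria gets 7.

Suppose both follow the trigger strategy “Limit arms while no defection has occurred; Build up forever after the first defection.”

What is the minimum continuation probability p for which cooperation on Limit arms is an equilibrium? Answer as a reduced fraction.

15/16

Expected continuation weight on next period's payoff is β·p = 2/3·p, which plays the role of the discount factor.
Cooperation requires 2/3·p ≥ (15−10)/(15−7) = 5/8, hence p ≥ 15/16.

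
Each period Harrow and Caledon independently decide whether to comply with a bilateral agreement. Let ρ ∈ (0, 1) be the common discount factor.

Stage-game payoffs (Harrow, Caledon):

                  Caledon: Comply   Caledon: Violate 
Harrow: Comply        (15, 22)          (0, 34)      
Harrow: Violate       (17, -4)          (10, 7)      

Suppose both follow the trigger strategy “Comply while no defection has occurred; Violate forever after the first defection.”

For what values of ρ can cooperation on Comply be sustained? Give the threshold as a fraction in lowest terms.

For Harrow: deviation gain 17−15 = 2, per-period punishment loss 15−10 = 5. IC gives ρ ≥ 2/7.
For Caledon: gain 12, loss 15 per period, so ρ ≥ 12/27 = 4/9.
The tighter constraint is Caledon's, so cooperation needs ρ ≥ 4/9.

4/9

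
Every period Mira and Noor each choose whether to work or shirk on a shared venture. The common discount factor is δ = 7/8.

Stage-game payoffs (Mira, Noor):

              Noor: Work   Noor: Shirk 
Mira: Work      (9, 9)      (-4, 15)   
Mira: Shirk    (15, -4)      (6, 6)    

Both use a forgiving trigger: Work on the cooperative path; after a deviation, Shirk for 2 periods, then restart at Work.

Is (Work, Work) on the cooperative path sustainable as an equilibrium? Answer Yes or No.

A one-shot deviation gives 15 now, then 6 for 2 periods, then back to 9.
Gain from deviating: (15−9) today; loss: (9−6) in each of the next 2 periods.
No-deviation condition: (9−6)(δ+…+δ^2) ≥ 15−9, i.e. δ+…+δ^2 ≥ 2.
At δ = 7/8: δ+…+δ^2 = 1.6406 < 2.0000.
So cooperation is not sustainable.

No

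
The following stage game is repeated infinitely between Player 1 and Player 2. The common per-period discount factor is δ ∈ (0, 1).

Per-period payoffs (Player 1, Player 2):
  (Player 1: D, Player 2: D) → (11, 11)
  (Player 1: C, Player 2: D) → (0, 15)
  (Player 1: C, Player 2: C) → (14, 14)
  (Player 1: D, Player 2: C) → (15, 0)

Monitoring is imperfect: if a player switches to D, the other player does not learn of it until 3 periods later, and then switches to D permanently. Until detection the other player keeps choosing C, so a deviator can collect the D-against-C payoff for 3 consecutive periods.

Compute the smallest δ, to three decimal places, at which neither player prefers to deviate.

The best deviation is to choose D for all 3 undetected periods, earning 15 each, then 11 forever once detected.
Deviation value: 15(1−δ^3)/(1−δ) + 11δ^3/(1−δ); cooperation value: 14/(1−δ).
IC: 14 ≥ 15(1−δ^3) + 11δ^3 = 15 − 4δ^3.
So δ^3 ≥ 1/4, giving δ ≥ (1/4)^(1/3) ≈ 0.630.

0.630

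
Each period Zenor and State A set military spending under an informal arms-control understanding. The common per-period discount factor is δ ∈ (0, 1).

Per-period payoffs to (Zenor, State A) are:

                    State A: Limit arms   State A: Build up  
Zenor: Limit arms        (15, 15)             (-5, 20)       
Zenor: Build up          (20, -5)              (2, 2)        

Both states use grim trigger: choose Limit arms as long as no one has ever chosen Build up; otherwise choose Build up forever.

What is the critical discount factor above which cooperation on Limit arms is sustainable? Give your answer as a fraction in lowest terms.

15/(1−δ) ≥ 20 + 2δ/(1−δ)
15 ≥ 20 − 18δ
δ ≥ 5/18.

5/18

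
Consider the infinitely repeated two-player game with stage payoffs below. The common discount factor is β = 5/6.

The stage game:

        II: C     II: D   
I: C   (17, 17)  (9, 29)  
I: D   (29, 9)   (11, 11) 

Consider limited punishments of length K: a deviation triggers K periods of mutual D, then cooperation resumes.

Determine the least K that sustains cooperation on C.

3

Need Σ_{k=1}^{K} β^k ≥ (29−17)/(17−11) = 2.0000 at β = 5/6.
At K = 2 the sum is 1.5278 < 2.0000; at K = 3 it is 2.1065 ≥ 2.0000.
So the minimum punishment length is K = 3.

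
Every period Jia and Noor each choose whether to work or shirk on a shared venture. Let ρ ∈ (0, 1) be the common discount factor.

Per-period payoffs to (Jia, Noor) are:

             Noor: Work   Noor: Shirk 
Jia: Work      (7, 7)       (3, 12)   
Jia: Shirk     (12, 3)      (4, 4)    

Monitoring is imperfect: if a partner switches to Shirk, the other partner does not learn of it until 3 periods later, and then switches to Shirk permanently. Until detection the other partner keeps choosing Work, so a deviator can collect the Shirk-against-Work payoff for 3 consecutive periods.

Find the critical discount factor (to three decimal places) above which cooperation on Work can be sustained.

0.855

Deviating for the 3 undetected periods gains 12−7 = 5 per period over cooperation, then loses 7−4 = 3 per period forever once punishment starts.
Gain: 5(1 + ρ + … + ρ^2); loss: 3·ρ^3/(1−ρ).
No profitable deviation ⇔ 5(1−ρ^3) ≤ 3·ρ^3, i.e. ρ^3 ≥ 5/(5+3) = 5/8.
Hence ρ ≥ (5/8)^(1/3) ≈ 0.855.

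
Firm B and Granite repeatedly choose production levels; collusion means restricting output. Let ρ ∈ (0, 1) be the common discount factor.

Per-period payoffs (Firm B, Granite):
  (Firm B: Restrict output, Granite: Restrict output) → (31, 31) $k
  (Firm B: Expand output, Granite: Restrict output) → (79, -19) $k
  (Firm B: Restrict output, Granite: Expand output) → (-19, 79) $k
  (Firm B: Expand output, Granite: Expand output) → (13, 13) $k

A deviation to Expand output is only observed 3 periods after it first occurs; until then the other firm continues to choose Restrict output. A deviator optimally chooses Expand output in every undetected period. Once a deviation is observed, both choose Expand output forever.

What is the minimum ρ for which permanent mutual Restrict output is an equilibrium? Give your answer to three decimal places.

Deviating for the 3 undetected periods gains 79−31 = 48 per period over cooperation, then loses 31−13 = 18 per period forever once punishment starts.
Gain: 48(1 + ρ + … + ρ^2); loss: 18·ρ^3/(1−ρ).
No profitable deviation ⇔ 48(1−ρ^3) ≤ 18·ρ^3, i.e. ρ^3 ≥ 48/(48+18) = 8/11.
Hence ρ ≥ (8/11)^(1/3) ≈ 0.899.

0.899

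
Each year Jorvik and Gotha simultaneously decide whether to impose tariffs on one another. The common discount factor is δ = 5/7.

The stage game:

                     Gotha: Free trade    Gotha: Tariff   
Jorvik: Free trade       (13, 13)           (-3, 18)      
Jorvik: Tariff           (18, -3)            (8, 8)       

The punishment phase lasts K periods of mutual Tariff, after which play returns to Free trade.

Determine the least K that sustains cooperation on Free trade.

2

No profitable deviation requires (13−8)(δ+…+δ^K) ≥ 18−13, i.e. δ+…+δ^K ≥ 1 ≈ 1.0000.
With δ = 5/7, the partial sums are K=1: 0.7143, K=2: 1.2245.
K = 2 is the first length at which the sum reaches 1.0000.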